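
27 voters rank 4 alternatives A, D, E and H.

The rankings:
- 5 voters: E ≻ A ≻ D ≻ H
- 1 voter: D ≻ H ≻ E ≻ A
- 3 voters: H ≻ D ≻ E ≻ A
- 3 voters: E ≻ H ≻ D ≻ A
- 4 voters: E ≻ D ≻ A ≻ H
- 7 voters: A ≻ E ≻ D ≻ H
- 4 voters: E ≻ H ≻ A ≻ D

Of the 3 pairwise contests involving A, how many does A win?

A against each rival (27 voters):
A vs D: A, 16–11.
A vs E: 7 for A, 20 for E — E by 20–7.
A–H: A 16–11.
A beats D, H; loses to E — 2 pairwise wins.

2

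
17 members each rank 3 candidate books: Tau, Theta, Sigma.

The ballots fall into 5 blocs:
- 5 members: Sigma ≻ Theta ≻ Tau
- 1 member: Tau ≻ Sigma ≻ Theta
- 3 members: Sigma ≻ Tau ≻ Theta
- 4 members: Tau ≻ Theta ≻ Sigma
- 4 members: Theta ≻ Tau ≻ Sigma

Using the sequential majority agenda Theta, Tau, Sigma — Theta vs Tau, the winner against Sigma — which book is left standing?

Sigma

Round 1: Theta vs Tau — 9–8, Theta advances.
Round 2: Theta vs Sigma — 8–9, Sigma advances.
The agenda winner is Sigma.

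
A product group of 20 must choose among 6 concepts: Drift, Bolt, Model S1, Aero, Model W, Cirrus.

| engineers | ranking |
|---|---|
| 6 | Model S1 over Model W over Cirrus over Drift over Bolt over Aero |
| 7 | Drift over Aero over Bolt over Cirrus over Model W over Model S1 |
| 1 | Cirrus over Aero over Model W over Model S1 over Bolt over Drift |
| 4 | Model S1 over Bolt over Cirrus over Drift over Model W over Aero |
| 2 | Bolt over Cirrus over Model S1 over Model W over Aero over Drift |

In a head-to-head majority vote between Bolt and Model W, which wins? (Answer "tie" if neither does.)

Bolt

Ballots ranking Bolt above Model W: 7 + 4 + 2 = 13.
Ballots ranking Model W above Bolt: 20 − 13 = 7.
Bolt wins the head-to-head 13–7.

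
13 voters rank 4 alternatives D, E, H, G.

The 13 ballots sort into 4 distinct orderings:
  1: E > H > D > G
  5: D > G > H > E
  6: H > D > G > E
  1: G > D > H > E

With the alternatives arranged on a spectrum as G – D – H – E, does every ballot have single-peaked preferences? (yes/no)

yes

Axis positions: G=1, D=2, H=3, E=4.
Bloc 1 (peak E at position 4): ranking walks positions 4-3-2-1, expanding outward from the peak — single-peaked.
Bloc 2 (peak D at position 2): ranking walks positions 2-1-3-4, expanding outward from the peak — single-peaked.
Bloc 3 (peak H at position 3): ranking walks positions 3-2-1-4, expanding outward from the peak — single-peaked.
Bloc 4 (peak G at position 1): ranking walks positions 1-2-3-4, expanding outward from the peak — single-peaked.
Every ranking is single-peaked on this axis.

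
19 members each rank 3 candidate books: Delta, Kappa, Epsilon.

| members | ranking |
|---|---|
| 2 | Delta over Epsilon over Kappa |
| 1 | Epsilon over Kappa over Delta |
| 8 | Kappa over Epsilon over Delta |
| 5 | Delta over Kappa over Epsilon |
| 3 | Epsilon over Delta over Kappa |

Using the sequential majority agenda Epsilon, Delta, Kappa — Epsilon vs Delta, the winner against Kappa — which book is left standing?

Round 1: Epsilon vs Delta — 12–7, Epsilon advances.
Round 2: Epsilon vs Kappa — 6–13, Kappa advances.
The agenda winner is Kappa.

Kappa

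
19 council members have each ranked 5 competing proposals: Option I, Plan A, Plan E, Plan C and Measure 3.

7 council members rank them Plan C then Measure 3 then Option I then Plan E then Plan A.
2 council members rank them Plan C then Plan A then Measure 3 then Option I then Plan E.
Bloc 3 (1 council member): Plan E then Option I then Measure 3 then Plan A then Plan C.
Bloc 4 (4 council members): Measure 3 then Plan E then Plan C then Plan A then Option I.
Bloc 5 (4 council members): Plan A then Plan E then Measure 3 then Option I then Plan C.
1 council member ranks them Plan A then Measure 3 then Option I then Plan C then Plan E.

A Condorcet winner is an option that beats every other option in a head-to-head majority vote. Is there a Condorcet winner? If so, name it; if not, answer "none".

Check each pair by majority over 19 ballots:
Option I vs Plan A: Plan A wins 11–8.
Option I vs Plan E: Option I, 10–9.
Option I vs Plan C: Plan C, 13–6.
Option I–Measure 3: Measure 3 18–1.
Plan A vs Plan E: Plan E, 12–7.
Plan A vs Plan C: Plan C, 13–6.
Plan A vs Measure 3: Measure 3, 12–7.
Plan E–Plan C: Plan C 10–9.
Plan E vs Measure 3: Measure 3 wins 14–5.
Plan C vs Measure 3: Measure 3, 10–9.
Measure 3 beats each of Option I, Plan A, Plan E, Plan C — Measure 3 is the Condorcet winner.

Measure 3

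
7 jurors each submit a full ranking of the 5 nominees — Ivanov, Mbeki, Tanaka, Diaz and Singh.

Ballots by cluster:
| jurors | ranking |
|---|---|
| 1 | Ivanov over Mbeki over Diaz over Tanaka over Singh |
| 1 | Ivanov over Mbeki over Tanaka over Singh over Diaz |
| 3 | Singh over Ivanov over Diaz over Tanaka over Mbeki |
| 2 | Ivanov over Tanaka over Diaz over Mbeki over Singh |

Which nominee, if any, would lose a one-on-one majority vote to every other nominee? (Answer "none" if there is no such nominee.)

none

Pairwise majorities:
Ivanov–Mbeki: Ivanov 7–0.
Ivanov vs Tanaka: Ivanov wins 7–0.
Ivanov vs Diaz: Ivanov is ranked higher on 1+1+3+2 = 7 ballots, Diaz on 0. Ivanov wins 7–0.
Ivanov–Singh: Ivanov 4–3.
Mbeki vs Tanaka: Tanaka wins 5–2.
Mbeki vs Diaz: Diaz, 5–2.
Mbeki vs Singh: Mbeki preferred on 1+1+2 = 4 ballots; Mbeki wins 4–3.
Tanaka vs Diaz: 3 to 4, Diaz.
Tanaka vs Singh: Tanaka is ranked higher on 1+1+2 = 4 ballots, Singh on 3. Tanaka wins 4–3.
Diaz vs Singh: 1+2 = 3 for Diaz, 4 for Singh — Singh by 4–3.
Every nominee wins at least one matchup (Ivanov beats Mbeki; Mbeki beats Singh; Tanaka beats Mbeki; Diaz beats Mbeki; Singh beats Diaz), so there is no Condorcet loser.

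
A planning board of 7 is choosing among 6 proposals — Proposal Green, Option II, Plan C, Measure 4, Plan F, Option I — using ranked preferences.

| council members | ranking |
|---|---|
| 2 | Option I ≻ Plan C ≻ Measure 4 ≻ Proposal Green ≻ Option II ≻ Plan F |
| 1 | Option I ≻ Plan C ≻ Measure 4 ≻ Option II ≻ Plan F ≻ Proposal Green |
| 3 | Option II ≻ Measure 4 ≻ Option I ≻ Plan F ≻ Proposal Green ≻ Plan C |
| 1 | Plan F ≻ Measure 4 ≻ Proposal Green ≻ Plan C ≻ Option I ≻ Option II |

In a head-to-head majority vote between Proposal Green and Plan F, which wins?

Ballots ranking Proposal Green above Plan F: 2.
Ballots ranking Plan F above Proposal Green: 7 − 2 = 5.
Plan F wins the head-to-head 5–2.

Plan F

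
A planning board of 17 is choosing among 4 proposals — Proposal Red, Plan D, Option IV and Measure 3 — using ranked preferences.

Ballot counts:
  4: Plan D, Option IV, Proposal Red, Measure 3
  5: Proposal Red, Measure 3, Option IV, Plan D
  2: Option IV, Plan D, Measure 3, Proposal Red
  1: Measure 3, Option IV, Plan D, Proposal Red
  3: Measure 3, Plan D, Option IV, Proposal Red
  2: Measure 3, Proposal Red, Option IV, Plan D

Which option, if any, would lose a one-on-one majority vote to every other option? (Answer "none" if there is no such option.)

none

Head-to-head results (17 council members):
Proposal Red vs Plan D: Plan D, 10–7.
Proposal Red vs Option IV: 7 to 10, Option IV.
Proposal Red vs Measure 3: Proposal Red wins 9–8.
Plan D vs Option IV: Option IV, 10–7.
Plan D vs Measure 3: Plan D is ranked higher on 4+2 = 6 ballots, Measure 3 on 11. Measure 3 wins 11–6.
Option IV vs Measure 3: Option IV preferred on 4+2 = 6 ballots; Measure 3 wins 11–6.
No option is winless: Proposal Red beats Measure 3; Plan D beats Proposal Red; Option IV beats Proposal Red; Measure 3 beats Plan D. There is no Condorcet loser.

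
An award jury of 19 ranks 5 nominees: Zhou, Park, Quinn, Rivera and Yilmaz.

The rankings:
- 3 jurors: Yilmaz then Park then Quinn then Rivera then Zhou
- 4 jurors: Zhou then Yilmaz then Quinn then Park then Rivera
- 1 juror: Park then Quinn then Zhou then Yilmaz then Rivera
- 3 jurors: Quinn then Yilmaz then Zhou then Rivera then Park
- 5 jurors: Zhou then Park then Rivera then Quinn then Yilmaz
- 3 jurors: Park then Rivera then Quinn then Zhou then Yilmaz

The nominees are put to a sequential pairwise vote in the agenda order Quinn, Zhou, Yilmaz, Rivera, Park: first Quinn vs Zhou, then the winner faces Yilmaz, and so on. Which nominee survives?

Round 1: Quinn vs Zhou — 10–9, Quinn advances.
Round 2: Quinn vs Yilmaz — 12–7, Quinn advances.
Round 3: Quinn vs Rivera — 11–8, Quinn advances.
Round 4: Quinn vs Park — 7–12, Park advances.
The agenda winner is Park.

Park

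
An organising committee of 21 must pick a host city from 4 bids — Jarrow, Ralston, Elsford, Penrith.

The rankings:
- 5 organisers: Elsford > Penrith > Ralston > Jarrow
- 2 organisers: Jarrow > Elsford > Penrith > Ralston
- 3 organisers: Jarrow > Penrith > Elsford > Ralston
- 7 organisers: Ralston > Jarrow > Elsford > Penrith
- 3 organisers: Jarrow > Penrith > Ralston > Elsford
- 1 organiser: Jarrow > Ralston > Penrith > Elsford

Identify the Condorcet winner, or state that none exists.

Check each pair by majority over 21 ballots:
Jarrow vs Ralston: Jarrow is ranked higher on 2+3+3+1 = 9 ballots, Ralston on 12. Ralston wins 12–9.
Jarrow vs Elsford: Jarrow preferred on 2+3+7+3+1 = 16 ballots; Jarrow wins 16–5.
Jarrow–Penrith: Jarrow 16–5.
Ralston vs Elsford: Ralston, 11–10.
Ralston vs Penrith: Penrith, 13–8.
Elsford vs Penrith: 5+2+7 = 14 for Elsford, 7 for Penrith — Elsford by 14–7.
No city is unbeaten: Jarrow loses to Ralston; Ralston loses to Penrith; Elsford loses to Jarrow; Penrith loses to Jarrow. In particular Jarrow beats Penrith beats Ralston beats Jarrow is a majority cycle — no Condorcet winner exists.

none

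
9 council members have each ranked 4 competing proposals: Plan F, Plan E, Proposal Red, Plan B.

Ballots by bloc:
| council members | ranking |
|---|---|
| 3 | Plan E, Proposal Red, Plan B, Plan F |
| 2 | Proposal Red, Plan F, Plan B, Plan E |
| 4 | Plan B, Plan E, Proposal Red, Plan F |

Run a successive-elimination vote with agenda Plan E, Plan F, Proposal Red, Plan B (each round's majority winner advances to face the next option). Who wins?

Plan B

Round 1: Plan E vs Plan F — 7–2, Plan E advances.
Round 2: Plan E vs Proposal Red — 7–2, Plan E advances.
Round 3: Plan E vs Plan B — 3–6, Plan B advances.
The agenda winner is Plan B.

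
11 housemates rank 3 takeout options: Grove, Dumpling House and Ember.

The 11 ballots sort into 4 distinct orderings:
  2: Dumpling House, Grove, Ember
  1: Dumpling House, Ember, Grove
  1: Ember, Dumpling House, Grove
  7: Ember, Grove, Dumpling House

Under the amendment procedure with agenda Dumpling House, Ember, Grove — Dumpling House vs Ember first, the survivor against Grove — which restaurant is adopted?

Ember

Round 1: Dumpling House vs Ember — 3–8, Ember advances.
Round 2: Ember vs Grove — 9–2, Ember advances.
Ember survives the agenda.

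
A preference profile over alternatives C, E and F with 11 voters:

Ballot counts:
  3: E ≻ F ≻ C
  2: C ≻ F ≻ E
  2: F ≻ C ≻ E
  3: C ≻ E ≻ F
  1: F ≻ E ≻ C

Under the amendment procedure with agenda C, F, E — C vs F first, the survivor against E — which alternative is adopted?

Round 1: C vs F — 5–6, F advances.
Round 2: F vs E — 5–6, E advances.
E survives the agenda.

E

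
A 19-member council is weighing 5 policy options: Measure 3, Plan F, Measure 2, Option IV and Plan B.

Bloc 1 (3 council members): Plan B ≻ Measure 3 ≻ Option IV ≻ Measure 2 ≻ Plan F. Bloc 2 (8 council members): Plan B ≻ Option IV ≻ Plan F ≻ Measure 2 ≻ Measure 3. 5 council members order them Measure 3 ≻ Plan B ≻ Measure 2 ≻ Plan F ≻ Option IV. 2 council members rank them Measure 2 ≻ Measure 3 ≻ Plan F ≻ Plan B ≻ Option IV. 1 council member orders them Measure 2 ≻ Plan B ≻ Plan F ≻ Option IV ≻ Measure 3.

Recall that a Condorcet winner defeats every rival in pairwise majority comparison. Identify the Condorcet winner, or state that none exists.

Plan B

Pairwise majorities:
Measure 3 vs Plan F: Measure 3 preferred on 3+5+2 = 10 ballots; Measure 3 wins 10–9.
Measure 3 vs Measure 2: Measure 3 preferred on 3+5 = 8 ballots; Measure 2 wins 11–8.
Measure 3 vs Option IV: 10 to 9, Measure 3.
Measure 3 vs Plan B: Measure 3 is ranked higher on 5+2 = 7 ballots, Plan B on 12. Plan B wins 12–7.
Plan F vs Measure 2: 8 to 11, Measure 2.
Plan F vs Option IV: 5+2+1 = 8 for Plan F, 11 for Option IV — Option IV by 11–8.
Plan F vs Plan B: Plan F is ranked higher on 2 ballots, Plan B on 17. Plan B wins 17–2.
Measure 2 vs Option IV: Measure 2 is ranked higher on 5+2+1 = 8 ballots, Option IV on 11. Option IV wins 11–8.
Measure 2 vs Plan B: 3 to 16, Plan B.
Option IV vs Plan B: 0 to 19, Plan B.
Plan B defeats every rival head-to-head and is the Condorcet winner.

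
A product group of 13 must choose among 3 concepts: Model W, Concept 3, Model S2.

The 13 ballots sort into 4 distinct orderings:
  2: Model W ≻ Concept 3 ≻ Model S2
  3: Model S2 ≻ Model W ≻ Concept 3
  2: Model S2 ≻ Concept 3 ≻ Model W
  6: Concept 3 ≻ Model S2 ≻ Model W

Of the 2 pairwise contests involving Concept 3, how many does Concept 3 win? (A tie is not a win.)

Concept 3 against each rival (13 engineers):
Concept 3 vs Model W: 8 to 5, Concept 3.
Concept 3 vs Model S2: Concept 3 preferred on 2+6 = 8 ballots; Concept 3 wins 8–5.
Concept 3 beats Model W, Model S2 — 2 pairwise wins.

2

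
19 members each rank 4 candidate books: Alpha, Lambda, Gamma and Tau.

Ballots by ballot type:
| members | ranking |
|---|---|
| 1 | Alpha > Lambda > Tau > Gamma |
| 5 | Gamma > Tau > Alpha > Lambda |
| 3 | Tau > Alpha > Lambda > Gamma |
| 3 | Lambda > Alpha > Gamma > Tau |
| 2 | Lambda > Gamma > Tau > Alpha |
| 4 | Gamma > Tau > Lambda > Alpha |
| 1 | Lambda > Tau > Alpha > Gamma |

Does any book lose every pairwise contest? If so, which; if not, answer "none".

Alpha

Head-to-head results (19 members):
Alpha vs Lambda: Lambda wins 10–9.
Alpha vs Gamma: Gamma wins 11–8.
Alpha vs Tau: Tau, 15–4.
Lambda vs Gamma: Lambda, 10–9.
Lambda vs Tau: 1+3+2+1 = 7 for Lambda, 12 for Tau — Tau by 12–7.
Gamma–Tau: Gamma 14–5.
Alpha is beaten in every head-to-head and is the Condorcet loser.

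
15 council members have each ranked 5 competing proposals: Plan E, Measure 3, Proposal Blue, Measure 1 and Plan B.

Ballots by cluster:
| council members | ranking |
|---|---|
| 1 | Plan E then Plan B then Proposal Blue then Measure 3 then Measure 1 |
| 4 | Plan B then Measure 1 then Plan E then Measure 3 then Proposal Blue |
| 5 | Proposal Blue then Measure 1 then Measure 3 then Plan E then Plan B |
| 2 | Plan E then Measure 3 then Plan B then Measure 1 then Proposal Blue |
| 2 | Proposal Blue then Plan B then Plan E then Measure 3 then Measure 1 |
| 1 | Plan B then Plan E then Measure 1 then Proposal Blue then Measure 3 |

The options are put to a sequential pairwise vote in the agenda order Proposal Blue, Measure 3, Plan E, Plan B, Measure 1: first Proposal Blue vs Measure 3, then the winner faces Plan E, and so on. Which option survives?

Round 1: Proposal Blue vs Measure 3 — 9–6, Proposal Blue advances.
Round 2: Proposal Blue vs Plan E — 7–8, Plan E advances.
Round 3: Plan E vs Plan B — 8–7, Plan E advances.
Round 4: Plan E vs Measure 1 — 6–9, Measure 1 advances.
Measure 1 survives the agenda.

Measure 1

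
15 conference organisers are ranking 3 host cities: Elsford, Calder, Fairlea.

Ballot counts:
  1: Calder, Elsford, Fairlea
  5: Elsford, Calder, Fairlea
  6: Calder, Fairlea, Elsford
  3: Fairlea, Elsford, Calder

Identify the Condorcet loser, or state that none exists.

Head-to-head results (15 organisers):
Elsford vs Calder: 5+3 = 8 for Elsford, 7 for Calder — Elsford by 8–7.
Elsford vs Fairlea: Fairlea wins 9–6.
Calder vs Fairlea: 1+5+6 = 12 for Calder, 3 for Fairlea — Calder by 12–3.
Every city wins at least one matchup (Elsford beats Calder; Calder beats Fairlea; Fairlea beats Elsford), so there is no Condorcet loser.

none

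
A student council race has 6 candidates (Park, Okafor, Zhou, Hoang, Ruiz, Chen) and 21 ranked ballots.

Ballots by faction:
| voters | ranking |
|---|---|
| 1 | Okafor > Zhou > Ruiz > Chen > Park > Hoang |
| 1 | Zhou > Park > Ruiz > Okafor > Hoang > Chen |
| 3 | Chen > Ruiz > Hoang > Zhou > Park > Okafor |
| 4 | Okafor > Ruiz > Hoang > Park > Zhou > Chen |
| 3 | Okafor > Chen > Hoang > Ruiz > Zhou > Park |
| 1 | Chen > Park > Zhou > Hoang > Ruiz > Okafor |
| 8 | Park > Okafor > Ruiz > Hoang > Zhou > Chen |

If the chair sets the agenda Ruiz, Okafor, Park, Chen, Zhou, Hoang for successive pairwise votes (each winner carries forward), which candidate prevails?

Round 1: Ruiz vs Okafor — 5–16, Okafor advances.
Round 2: Okafor vs Park — 8–13, Park advances.
Round 3: Park vs Chen — 13–8, Park advances.
Round 4: Park vs Zhou — 13–8, Park advances.
Round 5: Park vs Hoang — 11–10, Park advances.
Park survives the agenda.

Park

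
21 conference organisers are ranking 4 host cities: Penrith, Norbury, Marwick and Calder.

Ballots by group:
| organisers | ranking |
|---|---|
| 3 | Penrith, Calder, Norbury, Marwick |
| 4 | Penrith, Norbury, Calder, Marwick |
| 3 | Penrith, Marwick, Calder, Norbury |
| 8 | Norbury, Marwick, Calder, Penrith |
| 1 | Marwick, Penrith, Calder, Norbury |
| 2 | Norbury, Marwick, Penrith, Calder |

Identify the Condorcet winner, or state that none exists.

none

Check each pair by majority over 21 ballots:
Penrith vs Norbury: 3+4+3+1 = 11 for Penrith, 10 for Norbury — Penrith by 11–10.
Penrith–Marwick: Marwick 11–10.
Penrith vs Calder: 13 to 8, Penrith.
Norbury vs Marwick: Norbury wins 17–4.
Norbury vs Calder: Norbury, 14–7.
Marwick–Calder: Marwick 14–7.
Each city drops at least one matchup (Penrith loses to Marwick; Norbury loses to Penrith; Marwick loses to Norbury; Calder loses to Penrith); the cycle Penrith > Norbury > Marwick > Penrith rules out a Condorcet winner.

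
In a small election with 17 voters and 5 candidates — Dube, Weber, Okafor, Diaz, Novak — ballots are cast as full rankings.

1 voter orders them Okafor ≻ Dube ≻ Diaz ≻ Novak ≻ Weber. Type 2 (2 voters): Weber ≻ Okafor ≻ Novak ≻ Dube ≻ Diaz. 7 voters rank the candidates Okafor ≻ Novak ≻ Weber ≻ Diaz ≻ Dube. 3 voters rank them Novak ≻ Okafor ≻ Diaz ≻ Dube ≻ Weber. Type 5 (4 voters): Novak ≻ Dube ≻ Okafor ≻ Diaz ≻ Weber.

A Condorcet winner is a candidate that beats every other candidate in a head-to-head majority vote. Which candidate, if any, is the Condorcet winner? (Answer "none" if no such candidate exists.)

Okafor

Head-to-head results (17 voters):
Dube vs Weber: Dube preferred on 1+3+4 = 8 ballots; Weber wins 9–8.
Dube vs Okafor: 4 to 13, Okafor.
Dube vs Diaz: 7 to 10, Diaz.
Dube vs Novak: Dube preferred on 1 ballot; Novak wins 16–1.
Weber vs Okafor: Weber is ranked higher on 2 ballots, Okafor on 15. Okafor wins 15–2.
Weber vs Diaz: Weber preferred on 2+7 = 9 ballots; Weber wins 9–8.
Weber vs Novak: 2 to 15, Novak.
Okafor vs Diaz: 1+2+7+3+4 = 17 for Okafor, 0 for Diaz — Okafor by 17–0.
Okafor vs Novak: Okafor is ranked higher on 1+2+7 = 10 ballots, Novak on 7. Okafor wins 10–7.
Diaz vs Novak: Diaz is ranked higher on 1 ballot, Novak on 16. Novak wins 16–1.
Okafor wins every pairwise contest, so Okafor is the Condorcet winner.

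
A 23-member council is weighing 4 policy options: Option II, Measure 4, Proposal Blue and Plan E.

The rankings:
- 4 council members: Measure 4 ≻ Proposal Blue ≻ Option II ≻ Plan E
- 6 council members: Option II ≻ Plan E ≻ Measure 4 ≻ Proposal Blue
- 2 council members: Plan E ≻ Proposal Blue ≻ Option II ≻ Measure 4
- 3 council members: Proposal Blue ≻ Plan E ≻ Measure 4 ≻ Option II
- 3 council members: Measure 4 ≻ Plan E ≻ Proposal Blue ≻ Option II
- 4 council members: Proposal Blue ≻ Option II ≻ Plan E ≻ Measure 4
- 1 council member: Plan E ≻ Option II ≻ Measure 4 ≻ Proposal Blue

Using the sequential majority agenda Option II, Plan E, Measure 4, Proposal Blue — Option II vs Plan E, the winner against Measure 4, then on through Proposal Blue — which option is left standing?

Proposal Blue

Round 1: Option II vs Plan E — 14–9, Option II advances.
Round 2: Option II vs Measure 4 — 13–10, Option II advances.
Round 3: Option II vs Proposal Blue — 7–16, Proposal Blue advances.
The agenda winner is Proposal Blue.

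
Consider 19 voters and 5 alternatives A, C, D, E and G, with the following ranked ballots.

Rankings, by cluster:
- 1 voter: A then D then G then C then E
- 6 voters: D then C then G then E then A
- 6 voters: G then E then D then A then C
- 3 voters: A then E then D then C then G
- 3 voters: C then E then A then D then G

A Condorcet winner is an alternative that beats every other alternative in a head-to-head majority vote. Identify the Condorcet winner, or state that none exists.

Head-to-head results (19 voters):
A–C: A 10–9.
A vs D: D, 12–7.
A–E: E 15–4.
A–G: G 12–7.
C vs D: D, 16–3.
C–E: C 10–9.
C vs G: C, 12–7.
D–E: E 12–7.
D vs G: D, 13–6.
E vs G: G, 13–6.
Every alternative loses at least once (A loses to D; C loses to A; D loses to E; E loses to C; G loses to C). The majority relation contains the cycle A > C > E > A, so there is no Condorcet winner.

none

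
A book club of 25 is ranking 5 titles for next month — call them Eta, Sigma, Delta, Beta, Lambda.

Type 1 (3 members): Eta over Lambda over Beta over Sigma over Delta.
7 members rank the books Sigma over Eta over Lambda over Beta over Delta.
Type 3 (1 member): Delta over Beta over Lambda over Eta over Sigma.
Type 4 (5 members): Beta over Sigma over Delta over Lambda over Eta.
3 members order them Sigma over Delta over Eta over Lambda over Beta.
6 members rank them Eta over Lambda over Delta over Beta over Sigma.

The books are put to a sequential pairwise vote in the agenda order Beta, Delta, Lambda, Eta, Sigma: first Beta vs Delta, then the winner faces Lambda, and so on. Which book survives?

Sigma

Round 1: Beta vs Delta — 15–10, Beta advances.
Round 2: Beta vs Lambda — 6–19, Lambda advances.
Round 3: Lambda vs Eta — 6–19, Eta advances.
Round 4: Eta vs Sigma — 10–15, Sigma advances.
The agenda winner is Sigma.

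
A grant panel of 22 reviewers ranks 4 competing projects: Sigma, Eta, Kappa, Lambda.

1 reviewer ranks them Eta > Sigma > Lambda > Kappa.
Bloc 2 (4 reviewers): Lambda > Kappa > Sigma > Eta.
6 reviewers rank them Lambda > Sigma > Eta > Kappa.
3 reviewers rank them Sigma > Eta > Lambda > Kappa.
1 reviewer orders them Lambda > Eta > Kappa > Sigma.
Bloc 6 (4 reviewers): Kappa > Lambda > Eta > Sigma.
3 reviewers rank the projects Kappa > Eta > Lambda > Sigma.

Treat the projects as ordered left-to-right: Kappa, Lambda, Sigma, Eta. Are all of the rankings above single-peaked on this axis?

no

Axis positions: Kappa=1, Lambda=2, Sigma=3, Eta=4.
Bloc 1 (peak Eta at position 4): ranking walks positions 4-3-2-1, expanding outward from the peak — single-peaked.
Bloc 2 (peak Lambda at position 2): ranking walks positions 2-1-3-4, expanding outward from the peak — single-peaked.
Bloc 3 (peak Lambda at position 2): ranking walks positions 2-3-4-1, expanding outward from the peak — single-peaked.
Bloc 4 (peak Sigma at position 3): ranking walks positions 3-4-2-1, expanding outward from the peak — single-peaked.
Bloc 5: ranking walks positions 2-4-1-3; Eta is ranked above Sigma even though Sigma lies between Eta and the peak Lambda on the axis — preferences dip and rise again. Not single-peaked.
Bloc 6: ranking walks positions 1-2-4-3; Eta is ranked above Sigma even though Sigma lies between Eta and the peak Kappa on the axis — preferences dip and rise again. Not single-peaked.
Bloc 7: ranking walks positions 1-4-2-3; Eta is ranked above Lambda even though Lambda lies between Eta and the peak Kappa on the axis — preferences dip and rise again. Not single-peaked.
Bloc 5 violates single-peakedness, so the profile is not single-peaked on this axis.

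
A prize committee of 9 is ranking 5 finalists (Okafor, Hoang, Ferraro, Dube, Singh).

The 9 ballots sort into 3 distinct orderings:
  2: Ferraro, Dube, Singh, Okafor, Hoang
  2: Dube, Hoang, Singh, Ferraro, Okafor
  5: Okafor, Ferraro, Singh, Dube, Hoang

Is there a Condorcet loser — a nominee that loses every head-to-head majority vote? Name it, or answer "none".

Hoang

Head-to-head results (9 jurors):
Okafor vs Hoang: 2+5 = 7 for Okafor, 2 for Hoang — Okafor by 7–2.
Okafor vs Ferraro: Okafor is ranked higher on 5 ballots, Ferraro on 4. Okafor wins 5–4.
Okafor vs Dube: Okafor wins 5–4.
Okafor–Singh: Okafor 5–4.
Hoang–Ferraro: Ferraro 7–2.
Hoang vs Dube: Dube wins 9–0.
Hoang vs Singh: 2 for Hoang, 7 for Singh — Singh by 7–2.
Ferraro–Dube: Ferraro 7–2.
Ferraro–Singh: Ferraro 7–2.
Dube vs Singh: Dube is ranked higher on 2+2 = 4 ballots, Singh on 5. Singh wins 5–4.
Only Hoang has no wins; Hoang is the Condorcet loser.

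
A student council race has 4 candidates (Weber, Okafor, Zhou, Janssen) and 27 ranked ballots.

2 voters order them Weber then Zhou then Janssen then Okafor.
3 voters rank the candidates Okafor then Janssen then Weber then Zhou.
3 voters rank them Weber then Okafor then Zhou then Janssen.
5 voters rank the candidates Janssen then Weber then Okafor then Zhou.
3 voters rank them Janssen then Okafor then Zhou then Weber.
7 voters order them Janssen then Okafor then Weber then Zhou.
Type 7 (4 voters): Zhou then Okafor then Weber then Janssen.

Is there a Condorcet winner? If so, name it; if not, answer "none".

Head-to-head results (27 voters):
Weber vs Okafor: Weber preferred on 2+3+5 = 10 ballots; Okafor wins 17–10.
Weber vs Zhou: Weber preferred on 2+3+3+5+7 = 20 ballots; Weber wins 20–7.
Weber vs Janssen: 9 to 18, Janssen.
Okafor vs Zhou: Okafor is ranked higher on 3+3+5+3+7 = 21 ballots, Zhou on 6. Okafor wins 21–6.
Okafor vs Janssen: 3+3+4 = 10 for Okafor, 17 for Janssen — Janssen by 17–10.
Zhou vs Janssen: Zhou preferred on 2+3+4 = 9 ballots; Janssen wins 18–9.
Janssen beats each of Weber, Okafor, Zhou — Janssen is the Condorcet winner.

Janssen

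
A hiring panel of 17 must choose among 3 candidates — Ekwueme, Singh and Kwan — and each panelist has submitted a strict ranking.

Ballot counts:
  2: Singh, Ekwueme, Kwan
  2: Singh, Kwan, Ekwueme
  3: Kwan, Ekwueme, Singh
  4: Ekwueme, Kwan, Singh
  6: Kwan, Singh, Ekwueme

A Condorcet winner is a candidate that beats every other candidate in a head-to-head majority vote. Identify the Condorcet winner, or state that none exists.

Pairwise majorities:
Ekwueme vs Singh: 7 to 10, Singh.
Ekwueme vs Kwan: Kwan, 11–6.
Singh vs Kwan: Singh is ranked higher on 2+2 = 4 ballots, Kwan on 13. Kwan wins 13–4.
Only Kwan has no losses; Kwan is the Condorcet winner.

Kwan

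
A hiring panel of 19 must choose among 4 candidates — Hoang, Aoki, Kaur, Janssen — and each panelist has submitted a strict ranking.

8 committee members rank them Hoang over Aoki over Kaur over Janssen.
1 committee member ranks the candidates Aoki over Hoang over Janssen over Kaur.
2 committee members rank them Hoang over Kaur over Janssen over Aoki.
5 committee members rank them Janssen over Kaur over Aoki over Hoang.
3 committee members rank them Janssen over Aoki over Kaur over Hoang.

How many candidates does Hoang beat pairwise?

3

Hoang against each rival (19 committee members):
Hoang vs Aoki: 10 to 9, Hoang.
Hoang vs Kaur: Hoang is ranked higher on 8+1+2 = 11 ballots, Kaur on 8. Hoang wins 11–8.
Hoang vs Janssen: 11 to 8, Hoang.
Hoang beats Aoki, Kaur, Janssen — 3 pairwise wins.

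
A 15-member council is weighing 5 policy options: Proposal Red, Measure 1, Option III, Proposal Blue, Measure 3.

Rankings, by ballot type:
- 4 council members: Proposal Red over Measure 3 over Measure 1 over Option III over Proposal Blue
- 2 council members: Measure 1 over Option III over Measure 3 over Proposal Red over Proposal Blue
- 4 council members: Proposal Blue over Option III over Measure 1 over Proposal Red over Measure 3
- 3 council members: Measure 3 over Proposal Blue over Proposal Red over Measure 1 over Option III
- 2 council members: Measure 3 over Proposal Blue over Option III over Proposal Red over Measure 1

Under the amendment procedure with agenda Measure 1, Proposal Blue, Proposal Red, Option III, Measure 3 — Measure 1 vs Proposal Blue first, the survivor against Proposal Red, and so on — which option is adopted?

Measure 3

Round 1: Measure 1 vs Proposal Blue — 6–9, Proposal Blue advances.
Round 2: Proposal Blue vs Proposal Red — 9–6, Proposal Blue advances.
Round 3: Proposal Blue vs Option III — 9–6, Proposal Blue advances.
Round 4: Proposal Blue vs Measure 3 — 4–11, Measure 3 advances.
The agenda winner is Measure 3.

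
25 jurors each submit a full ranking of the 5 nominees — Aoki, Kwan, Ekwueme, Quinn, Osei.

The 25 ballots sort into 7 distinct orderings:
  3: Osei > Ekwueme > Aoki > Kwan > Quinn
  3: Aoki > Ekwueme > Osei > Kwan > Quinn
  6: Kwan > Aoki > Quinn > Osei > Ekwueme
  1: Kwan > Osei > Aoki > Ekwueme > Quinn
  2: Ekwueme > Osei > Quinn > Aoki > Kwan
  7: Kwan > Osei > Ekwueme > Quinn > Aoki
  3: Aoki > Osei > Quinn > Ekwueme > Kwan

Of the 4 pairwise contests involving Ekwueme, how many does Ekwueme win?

1

Ekwueme against each rival (25 jurors):
Ekwueme vs Aoki: 3+2+7 = 12 for Ekwueme, 13 for Aoki — Aoki by 13–12.
Ekwueme vs Kwan: Kwan, 14–11.
Ekwueme–Quinn: Ekwueme 16–9.
Ekwueme vs Osei: 3+2 = 5 for Ekwueme, 20 for Osei — Osei by 20–5.
Ekwueme beats Quinn; loses to Aoki, Kwan, Osei — 1 pairwise win.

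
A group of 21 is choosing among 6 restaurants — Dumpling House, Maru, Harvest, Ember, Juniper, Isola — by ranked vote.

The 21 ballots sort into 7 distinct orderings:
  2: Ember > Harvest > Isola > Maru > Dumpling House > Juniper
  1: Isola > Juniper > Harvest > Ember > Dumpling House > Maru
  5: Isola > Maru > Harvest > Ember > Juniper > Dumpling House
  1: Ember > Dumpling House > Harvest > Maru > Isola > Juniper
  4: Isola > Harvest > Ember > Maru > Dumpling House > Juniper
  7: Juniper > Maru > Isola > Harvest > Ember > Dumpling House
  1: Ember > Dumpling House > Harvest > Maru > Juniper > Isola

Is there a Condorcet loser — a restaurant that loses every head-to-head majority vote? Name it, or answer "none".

Dumpling House

Head-to-head results (21 friends):
Dumpling House vs Maru: Dumpling House preferred on 1+1+1 = 3 ballots; Maru wins 18–3.
Dumpling House vs Harvest: Dumpling House is ranked higher on 1+1 = 2 ballots, Harvest on 19. Harvest wins 19–2.
Dumpling House vs Ember: 0 for Dumpling House, 21 for Ember — Ember by 21–0.
Dumpling House vs Juniper: 2+1+4+1 = 8 for Dumpling House, 13 for Juniper — Juniper by 13–8.
Dumpling House vs Isola: Isola, 19–2.
Maru–Harvest: Maru 12–9.
Maru–Ember: Maru 12–9.
Maru vs Juniper: Maru, 13–8.
Maru vs Isola: 1+7+1 = 9 for Maru, 12 for Isola — Isola by 12–9.
Harvest–Ember: Harvest 17–4.
Harvest–Juniper: Harvest 13–8.
Harvest vs Isola: Isola wins 17–4.
Ember vs Juniper: Ember preferred on 2+5+1+4+1 = 13 ballots; Ember wins 13–8.
Ember–Isola: Isola 17–4.
Juniper vs Isola: Juniper is ranked higher on 7+1 = 8 ballots, Isola on 13. Isola wins 13–8.
Only Dumpling House has no wins; Dumpling House is the Condorcet loser.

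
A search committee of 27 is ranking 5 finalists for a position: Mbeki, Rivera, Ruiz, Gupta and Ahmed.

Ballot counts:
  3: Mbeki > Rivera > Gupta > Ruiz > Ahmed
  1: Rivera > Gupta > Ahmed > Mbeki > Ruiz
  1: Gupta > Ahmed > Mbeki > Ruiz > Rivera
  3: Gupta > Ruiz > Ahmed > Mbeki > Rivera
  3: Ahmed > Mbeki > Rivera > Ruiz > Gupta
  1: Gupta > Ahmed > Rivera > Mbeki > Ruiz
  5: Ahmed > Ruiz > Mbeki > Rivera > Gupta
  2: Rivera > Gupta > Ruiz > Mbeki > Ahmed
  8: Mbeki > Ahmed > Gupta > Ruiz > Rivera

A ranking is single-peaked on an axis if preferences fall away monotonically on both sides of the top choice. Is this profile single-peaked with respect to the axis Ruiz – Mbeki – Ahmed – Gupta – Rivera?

no

Axis positions: Ruiz=1, Mbeki=2, Ahmed=3, Gupta=4, Rivera=5.
Ballot type 1: ranking walks positions 2-5-4-1-3; Rivera is ranked above Ahmed even though Ahmed lies between Rivera and the peak Mbeki on the axis — preferences dip and rise again. Not single-peaked.
Ballot type 2 (peak Rivera at position 5): ranking walks positions 5-4-3-2-1, expanding outward from the peak — single-peaked.
Ballot type 3 (peak Gupta at position 4): ranking walks positions 4-3-2-1-5, expanding outward from the peak — single-peaked.
Ballot type 4: ranking walks positions 4-1-3-2-5; Ruiz is ranked above Ahmed even though Ahmed lies between Ruiz and the peak Gupta on the axis — preferences dip and rise again. Not single-peaked.
Ballot type 5: ranking walks positions 3-2-5-1-4; Rivera is ranked above Gupta even though Gupta lies between Rivera and the peak Ahmed on the axis — preferences dip and rise again. Not single-peaked.
Ballot type 6 (peak Gupta at position 4): ranking walks positions 4-3-5-2-1, expanding outward from the peak — single-peaked.
Ballot type 7: ranking walks positions 3-1-2-5-4; Ruiz is ranked above Mbeki even though Mbeki lies between Ruiz and the peak Ahmed on the axis — preferences dip and rise again. Not single-peaked.
Ballot type 8: ranking walks positions 5-4-1-2-3; Ruiz is ranked above Ahmed even though Ahmed lies between Ruiz and the peak Rivera on the axis — preferences dip and rise again. Not single-peaked.
Ballot type 9 (peak Mbeki at position 2): ranking walks positions 2-3-4-1-5, expanding outward from the peak — single-peaked.
Ballot type 1 violates single-peakedness, so the profile is not single-peaked on this axis.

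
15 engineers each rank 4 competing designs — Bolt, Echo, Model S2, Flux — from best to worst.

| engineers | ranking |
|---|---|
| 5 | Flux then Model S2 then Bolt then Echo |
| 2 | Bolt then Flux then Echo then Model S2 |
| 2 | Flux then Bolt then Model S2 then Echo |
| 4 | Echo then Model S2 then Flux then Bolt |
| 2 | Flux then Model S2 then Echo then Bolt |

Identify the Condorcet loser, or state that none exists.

Pairwise majorities:
Bolt vs Echo: 9 to 6, Bolt.
Bolt vs Model S2: 2+2 = 4 for Bolt, 11 for Model S2 — Model S2 by 11–4.
Bolt vs Flux: 2 to 13, Flux.
Echo vs Model S2: Model S2 wins 9–6.
Echo vs Flux: Echo is ranked higher on 4 ballots, Flux on 11. Flux wins 11–4.
Model S2–Flux: Flux 11–4.
Only Echo has no wins; Echo is the Condorcet loser.

Echo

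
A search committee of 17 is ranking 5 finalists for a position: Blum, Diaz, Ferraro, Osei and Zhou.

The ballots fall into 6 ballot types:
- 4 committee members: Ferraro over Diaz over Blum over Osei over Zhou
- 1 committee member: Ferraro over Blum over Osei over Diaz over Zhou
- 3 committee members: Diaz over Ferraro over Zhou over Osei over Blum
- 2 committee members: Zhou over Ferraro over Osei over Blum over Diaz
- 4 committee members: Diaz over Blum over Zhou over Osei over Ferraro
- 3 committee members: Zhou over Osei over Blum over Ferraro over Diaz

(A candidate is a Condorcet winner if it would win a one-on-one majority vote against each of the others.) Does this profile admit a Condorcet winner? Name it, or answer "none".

none

Head-to-head results (17 committee members):
Blum vs Diaz: Blum is ranked higher on 1+2+3 = 6 ballots, Diaz on 11. Diaz wins 11–6.
Blum vs Ferraro: 4+3 = 7 for Blum, 10 for Ferraro — Ferraro by 10–7.
Blum vs Osei: Blum is ranked higher on 4+1+4 = 9 ballots, Osei on 8. Blum wins 9–8.
Blum vs Zhou: 4+1+4 = 9 for Blum, 8 for Zhou — Blum by 9–8.
Diaz vs Ferraro: Diaz is ranked higher on 3+4 = 7 ballots, Ferraro on 10. Ferraro wins 10–7.
Diaz vs Osei: Diaz preferred on 4+3+4 = 11 ballots; Diaz wins 11–6.
Diaz vs Zhou: 12 to 5, Diaz.
Ferraro vs Osei: Ferraro preferred on 4+1+3+2 = 10 ballots; Ferraro wins 10–7.
Ferraro vs Zhou: Ferraro is ranked higher on 4+1+3 = 8 ballots, Zhou on 9. Zhou wins 9–8.
Osei vs Zhou: 5 to 12, Zhou.
Each candidate drops at least one matchup (Blum loses to Diaz; Diaz loses to Ferraro; Ferraro loses to Zhou; Osei loses to Blum; Zhou loses to Blum); the cycle Blum > Zhou > Ferraro > Blum rules out a Condorcet winner.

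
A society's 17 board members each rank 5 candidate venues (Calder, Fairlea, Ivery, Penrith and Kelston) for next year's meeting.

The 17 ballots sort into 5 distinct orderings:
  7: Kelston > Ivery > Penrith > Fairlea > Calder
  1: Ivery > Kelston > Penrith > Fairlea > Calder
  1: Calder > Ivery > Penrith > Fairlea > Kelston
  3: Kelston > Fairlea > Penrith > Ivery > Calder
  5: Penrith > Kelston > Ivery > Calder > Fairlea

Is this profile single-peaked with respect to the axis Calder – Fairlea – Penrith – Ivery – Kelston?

Axis positions: Calder=1, Fairlea=2, Penrith=3, Ivery=4, Kelston=5.
Ballot type 1 (peak Kelston at position 5): ranking walks positions 5-4-3-2-1, expanding outward from the peak — single-peaked.
Ballot type 2 (peak Ivery at position 4): ranking walks positions 4-5-3-2-1, expanding outward from the peak — single-peaked.
Ballot type 3: ranking walks positions 1-4-3-2-5; Ivery is ranked above Fairlea even though Fairlea lies between Ivery and the peak Calder on the axis — preferences dip and rise again. Not single-peaked.
Ballot type 4: ranking walks positions 5-2-3-4-1; Fairlea is ranked above Ivery even though Ivery lies between Fairlea and the peak Kelston on the axis — preferences dip and rise again. Not single-peaked.
Ballot type 5: ranking walks positions 3-5-4-1-2; Kelston is ranked above Ivery even though Ivery lies between Kelston and the peak Penrith on the axis — preferences dip and rise again. Not single-peaked.
Ballot type 3 violates single-peakedness, so the profile is not single-peaked on this axis.

no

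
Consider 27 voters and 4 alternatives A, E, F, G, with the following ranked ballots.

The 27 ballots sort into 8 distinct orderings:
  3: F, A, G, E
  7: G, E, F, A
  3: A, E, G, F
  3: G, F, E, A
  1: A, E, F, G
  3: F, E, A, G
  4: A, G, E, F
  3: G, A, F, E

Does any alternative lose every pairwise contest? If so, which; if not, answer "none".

none

Pairwise majorities:
A vs E: 14 to 13, A.
A vs F: 3+1+4+3 = 11 for A, 16 for F — F by 16–11.
A vs G: A preferred on 3+3+1+3+4 = 14 ballots; A wins 14–13.
E–F: E 15–12.
E vs G: G wins 20–7.
F vs G: G wins 20–7.
Each alternative has at least one pairwise win (A beats E; E beats F; F beats A; G beats E) — no Condorcet loser.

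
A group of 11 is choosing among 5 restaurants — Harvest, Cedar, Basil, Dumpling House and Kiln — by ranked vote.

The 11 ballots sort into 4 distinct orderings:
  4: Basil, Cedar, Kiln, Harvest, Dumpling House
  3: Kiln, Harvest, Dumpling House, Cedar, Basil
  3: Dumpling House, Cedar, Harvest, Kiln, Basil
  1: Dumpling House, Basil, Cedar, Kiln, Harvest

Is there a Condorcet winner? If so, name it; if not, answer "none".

none

Head-to-head results (11 friends):
Harvest vs Cedar: 3 to 8, Cedar.
Harvest vs Basil: Harvest is ranked higher on 3+3 = 6 ballots, Basil on 5. Harvest wins 6–5.
Harvest vs Dumpling House: Harvest preferred on 4+3 = 7 ballots; Harvest wins 7–4.
Harvest vs Kiln: Harvest preferred on 3 ballots; Kiln wins 8–3.
Cedar vs Basil: 3+3 = 6 for Cedar, 5 for Basil — Cedar by 6–5.
Cedar vs Dumpling House: Cedar is ranked higher on 4 ballots, Dumpling House on 7. Dumpling House wins 7–4.
Cedar vs Kiln: 4+3+1 = 8 for Cedar, 3 for Kiln — Cedar by 8–3.
Basil vs Dumpling House: 4 for Basil, 7 for Dumpling House — Dumpling House by 7–4.
Basil vs Kiln: Basil preferred on 4+1 = 5 ballots; Kiln wins 6–5.
Dumpling House vs Kiln: 3+1 = 4 for Dumpling House, 7 for Kiln — Kiln by 7–4.
Every restaurant loses at least once (Harvest loses to Cedar; Cedar loses to Dumpling House; Basil loses to Harvest; Dumpling House loses to Harvest; Kiln loses to Cedar). The majority relation contains the cycle Harvest > Dumpling House > Cedar > Harvest, so there is no Condorcet winner.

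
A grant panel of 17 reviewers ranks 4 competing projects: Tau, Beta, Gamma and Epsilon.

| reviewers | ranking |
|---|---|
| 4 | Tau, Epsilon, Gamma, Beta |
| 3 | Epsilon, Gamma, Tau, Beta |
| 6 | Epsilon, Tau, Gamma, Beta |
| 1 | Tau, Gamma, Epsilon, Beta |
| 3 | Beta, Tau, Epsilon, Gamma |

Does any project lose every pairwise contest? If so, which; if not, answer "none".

Pairwise majorities:
Tau vs Beta: 4+3+6+1 = 14 for Tau, 3 for Beta — Tau by 14–3.
Tau vs Gamma: Tau preferred on 4+6+1+3 = 14 ballots; Tau wins 14–3.
Tau vs Epsilon: 4+1+3 = 8 for Tau, 9 for Epsilon — Epsilon by 9–8.
Beta–Gamma: Gamma 14–3.
Beta vs Epsilon: 3 to 14, Epsilon.
Gamma vs Epsilon: 1 for Gamma, 16 for Epsilon — Epsilon by 16–1.
Beta is beaten in every head-to-head and is the Condorcet loser.

Beta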